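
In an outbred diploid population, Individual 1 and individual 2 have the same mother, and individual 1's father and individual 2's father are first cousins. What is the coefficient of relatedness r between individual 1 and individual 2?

Wright's path rule: contributions from independent ancestry routes add.
Individual 1 and individual 2 are related in two ways: half-sibs through their shared mother (r = 1/4) and second cousins through their fathers (r = 1/32).
r = 1/4 + 1/32 = 9/32 = 0.28125.

0.28125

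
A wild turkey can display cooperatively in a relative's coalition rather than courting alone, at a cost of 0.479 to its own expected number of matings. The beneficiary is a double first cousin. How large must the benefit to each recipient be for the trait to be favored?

r to a double first cousin = 0.25 (double first cousins share both grandparent pairs — four paths of length 4: r = 4·(1/2)^4 = 1/4).
Hamilton's rule with n recipients of equal r: n·r·B > C, so B > C/(n·r) = 0.479/(1·0.25) = 1.916.

1.916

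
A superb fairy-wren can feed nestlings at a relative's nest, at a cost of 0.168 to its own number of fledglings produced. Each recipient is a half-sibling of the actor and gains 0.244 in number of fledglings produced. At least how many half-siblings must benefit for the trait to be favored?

3

r to a half-sibling = 0.25 (half-sibs share one parent — one path of length 2: r = (1/2)^2 = 1/4).
Hamilton's rule: n·r·B > C  ⇒  n > C/(r·B) = 0.168/(0.25·0.244) = 2.754.
The smallest integer exceeding 2.754 is 3.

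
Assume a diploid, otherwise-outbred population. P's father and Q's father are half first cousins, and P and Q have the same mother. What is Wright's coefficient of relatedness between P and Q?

Wright's path rule: contributions from independent ancestry routes add.
P and Q are related in two ways: half second cousins through their fathers (r = 1/64) and half-sibs through their shared mother (r = 1/4).
r = 1/64 + 1/4 = 0.265625.

0.265625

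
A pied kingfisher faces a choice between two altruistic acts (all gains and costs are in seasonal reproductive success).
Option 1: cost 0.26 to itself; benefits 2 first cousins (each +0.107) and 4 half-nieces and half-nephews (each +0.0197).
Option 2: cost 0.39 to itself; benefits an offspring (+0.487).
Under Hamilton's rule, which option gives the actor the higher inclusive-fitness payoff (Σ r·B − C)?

Option 2

Option 1: r to a first cousin = 0.125.
Option 1: r to a half-niece or half-nephew = 0.125.
Option 1: Σ r·B − C = (2·0.125·0.107 + 4·0.125·0.0197) − 0.26 = -0.2234.
Option 2: r to an offspring = 0.5.
Option 2: Σ r·B − C = (1·0.5·0.487) − 0.39 = -0.1465.
Option 2 has the higher net inclusive-fitness payoff.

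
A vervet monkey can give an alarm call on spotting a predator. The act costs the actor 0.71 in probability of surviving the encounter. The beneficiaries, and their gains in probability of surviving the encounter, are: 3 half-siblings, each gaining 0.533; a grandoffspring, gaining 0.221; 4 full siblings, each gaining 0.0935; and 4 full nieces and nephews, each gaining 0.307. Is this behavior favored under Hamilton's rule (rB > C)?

Yes

Hamilton's rule: the trait is favored when the sum of r·B over every recipient exceeds the actor's cost C.
r to a half-sibling = 1/4 (half-sibs share one parent — one path of length 2: r = (1/2)^2 = 1/4).
r to a grandoffspring = 1/4 (two parent–offspring links: r = (1/2)^2 = 1/4).
r to a full sibling = 1/2 (full sibs share both parents — two paths of length 2: r = 2·(1/2)^2 = 1/2).
r to a full niece or nephew = 0.25 (full aunt/uncle↔niece/nephew: two paths of length 3 through the shared grandparent pair: r = 2·(1/2)^3 = 1/4).
Summing one r·B term per recipient: 3·0.25·0.533 + 1·0.25·0.221 + 4·0.5·0.0935 + 4·0.25·0.307 = 0.949.
0.949 > 0.71: the indirect benefit exceeds the cost.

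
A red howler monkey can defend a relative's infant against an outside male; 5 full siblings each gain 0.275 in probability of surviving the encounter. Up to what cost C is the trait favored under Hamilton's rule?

0.6875

r to a full sibling = 0.5 (full sibs share both parents — two paths of length 2: r = 2·(1/2)^2 = 1/2).
Hamilton's rule: n·r·B > C, so the trait is favored while C < n·r·B = 5·0.5·0.275 = 0.6875.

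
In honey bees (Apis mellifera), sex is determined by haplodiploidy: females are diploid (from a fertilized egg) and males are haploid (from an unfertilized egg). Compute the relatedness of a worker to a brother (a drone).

Her haploid brother carries none of their father's genes and a random half of their mother's genome; that half matches the maternal half of her own genome with probability 1/2: r = 1/2 · 1/2 = 1/4.

0.25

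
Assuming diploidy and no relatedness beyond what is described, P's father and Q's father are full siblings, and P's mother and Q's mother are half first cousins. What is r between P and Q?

0.140625

With two independent routes of shared ancestry, r is the sum of the two contributions.
P and Q are related in two ways: first cousins through their fathers (r = 1/8) and half second cousins through their mothers (r = 1/64).
r = 1/8 + 1/64 = 9/64 = 0.140625.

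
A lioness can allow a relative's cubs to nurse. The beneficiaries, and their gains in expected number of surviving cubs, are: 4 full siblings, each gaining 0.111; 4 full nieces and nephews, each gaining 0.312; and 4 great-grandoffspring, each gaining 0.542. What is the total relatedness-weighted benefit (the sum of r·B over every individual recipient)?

r to a full sibling = 1/2 (full sibs share both parents — two paths of length 2: r = 2·(1/2)^2 = 1/2).
r to a full niece or nephew = 1/4 (full aunt/uncle↔niece/nephew: two paths of length 3 through the shared grandparent pair: r = 2·(1/2)^3 = 1/4).
r to a great-grandoffspring = 0.125 (three parent–offspring links: r = (1/2)^3 = 1/8).
Summing one r·B term per recipient: 4·0.5·0.111 + 4·0.25·0.312 + 4·0.125·0.542 = 0.805.

0.805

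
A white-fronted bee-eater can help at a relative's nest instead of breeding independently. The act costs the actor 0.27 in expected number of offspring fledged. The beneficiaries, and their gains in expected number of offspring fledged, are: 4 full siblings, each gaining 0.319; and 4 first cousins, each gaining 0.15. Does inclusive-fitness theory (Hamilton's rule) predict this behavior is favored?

Hamilton's rule: the trait is favored when the sum of r·B over every recipient exceeds the actor's cost C.
r to a full sibling = 1/2 (full sibs share both parents — two paths of length 2: r = 2·(1/2)^2 = 1/2).
r to a first cousin = 1/8 (first cousins share one grandparent pair — two paths of length 4: r = 2·(1/2)^4 = 1/8).
Summing one r·B term per recipient: 4·0.5·0.319 + 4·0.125·0.15 = 0.713.
0.713 > 0.27: the indirect benefit exceeds the cost.

Yes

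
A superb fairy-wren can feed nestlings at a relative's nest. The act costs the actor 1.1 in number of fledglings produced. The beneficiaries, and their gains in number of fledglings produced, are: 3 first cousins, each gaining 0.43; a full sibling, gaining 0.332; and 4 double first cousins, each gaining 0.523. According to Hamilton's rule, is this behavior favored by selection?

Hamilton's rule: the trait is favored when the sum of r·B over every recipient exceeds the actor's cost C.
r to a first cousin = 1/8 (first cousins share one grandparent pair — two paths of length 4: r = 2·(1/2)^4 = 1/8).
r to a full sibling = 1/2 (full sibs share both parents — two paths of length 2: r = 2·(1/2)^2 = 1/2).
r to a double first cousin = 1/4 (double first cousins share both grandparent pairs — four paths of length 4: r = 4·(1/2)^4 = 1/4).
Summing one r·B term per recipient: 3·0.125·0.43 + 1·0.5·0.332 + 4·0.25·0.523 = 0.85025.
0.85025 < 1.1: the indirect benefit is less than the cost.

No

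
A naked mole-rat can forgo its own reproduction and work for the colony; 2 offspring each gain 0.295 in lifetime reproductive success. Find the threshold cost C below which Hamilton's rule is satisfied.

r to an offspring = 0.5 (one parent–offspring link: r = (1/2)^1 = 1/2).
Hamilton's rule: n·r·B > C, so the trait is favored while C < n·r·B = 2·0.5·0.295 = 0.295.

0.295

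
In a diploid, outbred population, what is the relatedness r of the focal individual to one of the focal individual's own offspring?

Each parent–offspring link contributes a factor of 1/2, and independent paths through distinct common ancestors add.
One parent–offspring link: r = (1/2)^1 = 1/2.

0.5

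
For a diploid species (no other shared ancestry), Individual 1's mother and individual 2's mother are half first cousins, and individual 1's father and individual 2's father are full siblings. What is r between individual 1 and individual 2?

With two independent routes of shared ancestry, r is the sum of the two contributions.
Individual 1 and individual 2 are related in two ways: half second cousins through their mothers (r = 1/64) and first cousins through their fathers (r = 1/8).
r = 1/64 + 1/8 = 9/64 = 0.140625.

0.140625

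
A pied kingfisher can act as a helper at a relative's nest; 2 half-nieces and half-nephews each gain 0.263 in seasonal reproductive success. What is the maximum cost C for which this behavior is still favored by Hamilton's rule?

r to a half-niece or half-nephew = 1/8 (half-aunt/uncle↔niece/nephew: one path of length 3: r = (1/2)^3 = 1/8).
Hamilton's rule: n·r·B > C, so the trait is favored while C < n·r·B = 2·0.125·0.263 = 0.06575.

0.06575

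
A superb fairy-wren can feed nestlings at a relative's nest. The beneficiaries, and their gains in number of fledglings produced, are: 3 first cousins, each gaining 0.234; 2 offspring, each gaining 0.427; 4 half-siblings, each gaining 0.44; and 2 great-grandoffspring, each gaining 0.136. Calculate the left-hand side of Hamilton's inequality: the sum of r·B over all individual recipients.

r to a first cousin = 0.125 (first cousins share one grandparent pair — two paths of length 4: r = 2·(1/2)^4 = 1/8).
r to an offspring = 0.5 (one parent–offspring link: r = (1/2)^1 = 1/2).
r to a half-sibling = 1/4 (half-sibs share one parent — one path of length 2: r = (1/2)^2 = 1/4).
r to a great-grandoffspring = 0.125 (three parent–offspring links: r = (1/2)^3 = 1/8).
Summing one r·B term per recipient: 3·0.125·0.234 + 2·0.5·0.427 + 4·0.25·0.44 + 2·0.125·0.136 = 0.98875.

0.98875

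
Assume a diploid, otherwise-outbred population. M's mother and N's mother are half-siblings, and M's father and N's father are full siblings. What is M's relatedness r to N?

0.1875

Independent pedigree routes through distinct common ancestors add.
M and N are related in two ways: half first cousins through their mothers (r = 1/16) and first cousins through their fathers (r = 1/8).
r = 1/16 + 1/8 = 3/16 = 0.1875.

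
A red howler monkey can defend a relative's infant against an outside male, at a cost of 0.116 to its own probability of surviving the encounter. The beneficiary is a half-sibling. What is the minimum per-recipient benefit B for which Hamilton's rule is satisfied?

r to a half-sibling = 1/4 (half-sibs share one parent — one path of length 2: r = (1/2)^2 = 1/4).
Hamilton's rule with n recipients of equal r: n·r·B > C, so B > C/(n·r) = 0.116/(1·0.25) = 0.464.

0.464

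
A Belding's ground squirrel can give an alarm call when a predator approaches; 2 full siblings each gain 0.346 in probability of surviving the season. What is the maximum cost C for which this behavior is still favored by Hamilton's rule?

r to a full sibling = 1/2 (full sibs share both parents — two paths of length 2: r = 2·(1/2)^2 = 1/2).
Hamilton's rule: n·r·B > C, so the trait is favored while C < n·r·B = 2·0.5·0.346 = 0.346.

0.346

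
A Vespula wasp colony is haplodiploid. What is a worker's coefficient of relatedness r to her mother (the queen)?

One meiotic link between diploid queen and diploid daughter: r = 1/2.

0.5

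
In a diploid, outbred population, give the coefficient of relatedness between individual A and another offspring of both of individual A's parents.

Each parent–offspring link contributes a factor of 1/2, and independent paths through distinct common ancestors add.
Full sibs share both parents — two paths of length 2: r = 2·(1/2)^2 = 1/2.

0.5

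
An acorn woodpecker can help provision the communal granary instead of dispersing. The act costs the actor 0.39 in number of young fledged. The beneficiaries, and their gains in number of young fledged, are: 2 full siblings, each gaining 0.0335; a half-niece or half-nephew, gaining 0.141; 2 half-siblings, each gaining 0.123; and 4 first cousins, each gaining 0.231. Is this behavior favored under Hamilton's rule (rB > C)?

Hamilton's rule: the trait is favored when the sum of r·B over every recipient exceeds the actor's cost C.
r to a full sibling = 1/2 (full sibs share both parents — two paths of length 2: r = 2·(1/2)^2 = 1/2).
r to a half-niece or half-nephew = 0.125 (half-aunt/uncle↔niece/nephew: one path of length 3: r = (1/2)^3 = 1/8).
r to a half-sibling = 0.25 (half-sibs share one parent — one path of length 2: r = (1/2)^2 = 1/4).
r to a first cousin = 0.125 (first cousins share one grandparent pair — two paths of length 4: r = 2·(1/2)^4 = 1/8).
Summing one r·B term per recipient: 2·0.5·0.0335 + 1·0.125·0.141 + 2·0.25·0.123 + 4·0.125·0.231 = 0.228125.
0.228125 < 0.39: the indirect benefit is less than the cost.

No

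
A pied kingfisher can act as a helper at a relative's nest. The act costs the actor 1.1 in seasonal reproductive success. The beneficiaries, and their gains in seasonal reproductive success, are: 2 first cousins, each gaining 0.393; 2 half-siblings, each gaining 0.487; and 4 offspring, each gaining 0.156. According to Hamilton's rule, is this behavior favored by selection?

Hamilton's rule: the trait is favored when the sum of r·B over every recipient exceeds the actor's cost C.
r to a first cousin = 0.125 (first cousins share one grandparent pair — two paths of length 4: r = 2·(1/2)^4 = 1/8).
r to a half-sibling = 0.25 (half-sibs share one parent — one path of length 2: r = (1/2)^2 = 1/4).
r to an offspring = 0.5 (one parent–offspring link: r = (1/2)^1 = 1/2).
Summing one r·B term per recipient: 2·0.125·0.393 + 2·0.25·0.487 + 4·0.5·0.156 = 0.65375.
0.65375 < 1.1: the indirect benefit is less than the cost.

No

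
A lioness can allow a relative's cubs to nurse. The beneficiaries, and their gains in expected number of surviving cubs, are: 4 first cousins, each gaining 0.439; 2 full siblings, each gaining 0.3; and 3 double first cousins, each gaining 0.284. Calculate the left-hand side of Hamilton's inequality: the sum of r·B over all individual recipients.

r to a first cousin = 0.125 (first cousins share one grandparent pair — two paths of length 4: r = 2·(1/2)^4 = 1/8).
r to a full sibling = 0.5 (full sibs share both parents — two paths of length 2: r = 2·(1/2)^2 = 1/2).
r to a double first cousin = 0.25 (double first cousins share both grandparent pairs — four paths of length 4: r = 4·(1/2)^4 = 1/4).
Summing one r·B term per recipient: 4·0.125·0.439 + 2·0.5·0.3 + 3·0.25·0.284 = 0.7325.

0.7325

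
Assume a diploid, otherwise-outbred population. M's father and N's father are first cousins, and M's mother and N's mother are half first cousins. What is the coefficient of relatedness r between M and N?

0.046875

With two independent routes of shared ancestry, r is the sum of the two contributions.
M and N are related in two ways: second cousins through their fathers (r = 1/32) and half second cousins through their mothers (r = 1/64).
r = 1/32 + 1/64 = 0.046875.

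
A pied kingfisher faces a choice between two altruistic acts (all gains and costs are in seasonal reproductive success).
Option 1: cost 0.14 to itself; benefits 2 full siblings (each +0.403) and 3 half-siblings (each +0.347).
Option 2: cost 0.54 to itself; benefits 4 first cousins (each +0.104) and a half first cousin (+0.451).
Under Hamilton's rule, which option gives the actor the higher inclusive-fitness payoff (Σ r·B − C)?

Option 1: r to a full sibling = 0.5.
Option 1: r to a half-sibling = 0.25.
Option 1: Σ r·B − C = (2·0.5·0.403 + 3·0.25·0.347) − 0.14 = 0.52325.
Option 2: r to a first cousin = 0.125.
Option 2: r to a half first cousin = 0.0625.
Option 2: Σ r·B − C = (4·0.125·0.104 + 1·0.0625·0.451) − 0.54 = -0.4598125.
Option 1 has the higher net inclusive-fitness payoff.

Option 1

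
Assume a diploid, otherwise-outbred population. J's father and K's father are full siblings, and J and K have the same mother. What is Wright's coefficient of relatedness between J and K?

With two independent routes of shared ancestry, r is the sum of the two contributions.
J and K are related in two ways: first cousins through their fathers (r = 1/8) and half-sibs through their shared mother (r = 1/4).
r = 1/8 + 1/4 = 3/8 = 0.375.

0.375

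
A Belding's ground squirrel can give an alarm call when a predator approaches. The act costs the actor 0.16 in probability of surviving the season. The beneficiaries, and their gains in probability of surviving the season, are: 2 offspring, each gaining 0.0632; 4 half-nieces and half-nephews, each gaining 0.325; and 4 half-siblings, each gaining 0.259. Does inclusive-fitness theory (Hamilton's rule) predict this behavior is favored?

Yes

Hamilton's rule: the trait is favored when the sum of r·B over every recipient exceeds the actor's cost C.
r to an offspring = 1/2 (one parent–offspring link: r = (1/2)^1 = 1/2).
r to a half-niece or half-nephew = 1/8 (half-aunt/uncle↔niece/nephew: one path of length 3: r = (1/2)^3 = 1/8).
r to a half-sibling = 0.25 (half-sibs share one parent — one path of length 2: r = (1/2)^2 = 1/4).
Summing one r·B term per recipient: 2·0.5·0.0632 + 4·0.125·0.325 + 4·0.25·0.259 = 0.4847.
0.4847 > 0.16: the indirect benefit exceeds the cost.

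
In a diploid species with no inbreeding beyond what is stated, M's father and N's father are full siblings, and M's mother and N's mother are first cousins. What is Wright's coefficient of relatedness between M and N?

With two independent routes of shared ancestry, r is the sum of the two contributions.
M and N are related in two ways: first cousins through their fathers (r = 1/8) and second cousins through their mothers (r = 1/32).
r = 1/8 + 1/32 = 0.15625.

0.15625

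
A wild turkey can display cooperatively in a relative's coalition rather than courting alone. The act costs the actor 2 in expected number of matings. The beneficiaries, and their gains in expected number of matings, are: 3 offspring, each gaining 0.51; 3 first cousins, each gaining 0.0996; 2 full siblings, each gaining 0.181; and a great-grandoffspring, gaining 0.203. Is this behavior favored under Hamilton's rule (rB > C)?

No

Hamilton's rule: the trait is favored when the sum of r·B over every recipient exceeds the actor's cost C.
r to an offspring = 0.5 (one parent–offspring link: r = (1/2)^1 = 1/2).
r to a first cousin = 1/8 (first cousins share one grandparent pair — two paths of length 4: r = 2·(1/2)^4 = 1/8).
r to a full sibling = 0.5 (full sibs share both parents — two paths of length 2: r = 2·(1/2)^2 = 1/2).
r to a great-grandoffspring = 0.125 (three parent–offspring links: r = (1/2)^3 = 1/8).
Summing one r·B term per recipient: 3·0.5·0.51 + 3·0.125·0.0996 + 2·0.5·0.181 + 1·0.125·0.203 = 1.008725.
1.008725 < 2: the indirect benefit is less than the cost.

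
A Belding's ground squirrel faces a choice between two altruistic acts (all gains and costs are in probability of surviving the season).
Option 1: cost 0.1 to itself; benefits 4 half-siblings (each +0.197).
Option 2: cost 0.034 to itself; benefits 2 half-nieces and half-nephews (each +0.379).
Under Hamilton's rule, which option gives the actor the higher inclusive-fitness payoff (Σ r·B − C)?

Option 1: r to a half-sibling = 0.25.
Option 1: Σ r·B − C = (4·0.25·0.197) − 0.1 = 0.097.
Option 2: r to a half-niece or half-nephew = 0.125.
Option 2: Σ r·B − C = (2·0.125·0.379) − 0.034 = 0.06075.
Option 1 has the higher net inclusive-fitness payoff.

Option 1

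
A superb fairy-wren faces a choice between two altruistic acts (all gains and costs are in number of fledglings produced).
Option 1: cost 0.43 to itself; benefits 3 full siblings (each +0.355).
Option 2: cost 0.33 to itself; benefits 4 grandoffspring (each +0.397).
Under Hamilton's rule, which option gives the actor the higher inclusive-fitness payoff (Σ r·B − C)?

Option 1: r to a full sibling = 0.5.
Option 1: Σ r·B − C = (3·0.5·0.355) − 0.43 = 0.1025.
Option 2: r to a grandoffspring = 0.25.
Option 2: Σ r·B − C = (4·0.25·0.397) − 0.33 = 0.067.
Option 1 has the higher net inclusive-fitness payoff.

Option 1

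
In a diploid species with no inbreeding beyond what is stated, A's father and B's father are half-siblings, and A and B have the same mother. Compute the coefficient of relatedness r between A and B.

Wright's path rule: contributions from independent ancestry routes add.
A and B are related in two ways: half first cousins through their fathers (r = 1/16) and half-sibs through their shared mother (r = 1/4).
r = 1/16 + 1/4 = 5/16 = 0.3125.

0.3125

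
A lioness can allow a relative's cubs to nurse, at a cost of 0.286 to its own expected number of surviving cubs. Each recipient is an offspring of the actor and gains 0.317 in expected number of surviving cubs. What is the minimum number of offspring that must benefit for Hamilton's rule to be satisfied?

2

r to an offspring = 1/2 (one parent–offspring link: r = (1/2)^1 = 1/2).
Hamilton's rule: n·r·B > C  ⇒  n > C/(r·B) = 0.286/(0.5·0.317) = 1.804.
The smallest integer exceeding 1.804 is 2.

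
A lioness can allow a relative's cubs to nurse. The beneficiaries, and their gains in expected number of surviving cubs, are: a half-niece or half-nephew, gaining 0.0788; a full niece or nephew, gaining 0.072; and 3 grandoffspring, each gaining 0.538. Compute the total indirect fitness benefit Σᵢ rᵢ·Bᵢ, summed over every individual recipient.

r to a half-niece or half-nephew = 1/8 (half-aunt/uncle↔niece/nephew: one path of length 3: r = (1/2)^3 = 1/8).
r to a full niece or nephew = 1/4 (full aunt/uncle↔niece/nephew: two paths of length 3 through the shared grandparent pair: r = 2·(1/2)^3 = 1/4).
r to a grandoffspring = 0.25 (two parent–offspring links: r = (1/2)^2 = 1/4).
Summing one r·B term per recipient: 1·0.125·0.0788 + 1·0.25·0.072 + 3·0.25·0.538 = 0.43135.

0.43135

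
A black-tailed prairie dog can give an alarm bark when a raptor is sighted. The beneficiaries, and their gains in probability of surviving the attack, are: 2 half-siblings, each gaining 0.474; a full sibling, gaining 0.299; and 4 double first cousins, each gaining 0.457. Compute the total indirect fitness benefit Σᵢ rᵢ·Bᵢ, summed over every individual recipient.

0.8435

r to a half-sibling = 1/4 (half-sibs share one parent — one path of length 2: r = (1/2)^2 = 1/4).
r to a full sibling = 0.5 (full sibs share both parents — two paths of length 2: r = 2·(1/2)^2 = 1/2).
r to a double first cousin = 1/4 (double first cousins share both grandparent pairs — four paths of length 4: r = 4·(1/2)^4 = 1/4).
Summing one r·B term per recipient: 2·0.25·0.474 + 1·0.5·0.299 + 4·0.25·0.457 = 0.8435.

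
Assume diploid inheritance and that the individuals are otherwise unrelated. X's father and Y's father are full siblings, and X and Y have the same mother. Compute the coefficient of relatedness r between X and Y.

0.375

With two independent routes of shared ancestry, r is the sum of the two contributions.
X and Y are related in two ways: first cousins through their fathers (r = 1/8) and half-sibs through their shared mother (r = 1/4).
r = 1/8 + 1/4 = 0.375.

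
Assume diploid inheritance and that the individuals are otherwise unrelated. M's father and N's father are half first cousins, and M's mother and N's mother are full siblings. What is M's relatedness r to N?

Wright's path rule: contributions from independent ancestry routes add.
M and N are related in two ways: half second cousins through their fathers (r = 1/64) and first cousins through their mothers (r = 1/8).
r = 1/64 + 1/8 = 0.140625.

0.140625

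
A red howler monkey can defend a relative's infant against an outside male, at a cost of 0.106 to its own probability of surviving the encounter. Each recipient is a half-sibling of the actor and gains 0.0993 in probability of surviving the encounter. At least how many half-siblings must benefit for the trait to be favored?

5

r to a half-sibling = 1/4 (half-sibs share one parent — one path of length 2: r = (1/2)^2 = 1/4).
Hamilton's rule: n·r·B > C  ⇒  n > C/(r·B) = 0.106/(0.25·0.0993) = 4.27.
The smallest integer exceeding 4.27 is 5.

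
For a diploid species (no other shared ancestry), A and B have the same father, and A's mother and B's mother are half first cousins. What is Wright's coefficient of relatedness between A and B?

0.265625

With two independent routes of shared ancestry, r is the sum of the two contributions.
A and B are related in two ways: half-sibs through their shared father (r = 1/4) and half second cousins through their mothers (r = 1/64).
r = 1/4 + 1/64 = 17/64 = 0.265625.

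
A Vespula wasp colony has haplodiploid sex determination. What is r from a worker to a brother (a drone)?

0.25

Her haploid brother carries none of their father's genes and a random half of their mother's genome; that half matches the maternal half of her own genome with probability 1/2: r = 1/2 · 1/2 = 1/4.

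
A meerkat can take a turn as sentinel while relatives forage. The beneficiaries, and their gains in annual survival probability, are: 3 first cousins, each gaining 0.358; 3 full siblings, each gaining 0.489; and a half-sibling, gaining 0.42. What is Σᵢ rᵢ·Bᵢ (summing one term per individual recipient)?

0.97275

r to a first cousin = 0.125 (first cousins share one grandparent pair — two paths of length 4: r = 2·(1/2)^4 = 1/8).
r to a full sibling = 1/2 (full sibs share both parents — two paths of length 2: r = 2·(1/2)^2 = 1/2).
r to a half-sibling = 1/4 (half-sibs share one parent — one path of length 2: r = (1/2)^2 = 1/4).
Summing one r·B term per recipient: 3·0.125·0.358 + 3·0.5·0.489 + 1·0.25·0.42 = 0.97275.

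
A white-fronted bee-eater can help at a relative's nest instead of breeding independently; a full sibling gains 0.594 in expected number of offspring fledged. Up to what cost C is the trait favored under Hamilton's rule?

0.297

r to a full sibling = 0.5 (full sibs share both parents — two paths of length 2: r = 2·(1/2)^2 = 1/2).
Hamilton's rule: n·r·B > C, so the trait is favored while C < n·r·B = 1·0.5·0.594 = 0.297.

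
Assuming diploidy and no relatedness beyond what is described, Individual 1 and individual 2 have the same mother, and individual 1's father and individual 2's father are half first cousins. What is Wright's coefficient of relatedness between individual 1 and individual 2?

Wright's path rule: contributions from independent ancestry routes add.
Individual 1 and individual 2 are related in two ways: half-sibs through their shared mother (r = 1/4) and half second cousins through their fathers (r = 1/64).
r = 1/4 + 1/64 = 17/64 = 0.265625.

0.265625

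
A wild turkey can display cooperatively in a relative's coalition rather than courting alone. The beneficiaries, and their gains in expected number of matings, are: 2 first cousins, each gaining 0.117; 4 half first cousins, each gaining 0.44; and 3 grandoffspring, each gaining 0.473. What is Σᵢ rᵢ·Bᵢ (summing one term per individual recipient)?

r to a first cousin = 1/8 (first cousins share one grandparent pair — two paths of length 4: r = 2·(1/2)^4 = 1/8).
r to a half first cousin = 1/16 (half first cousins share one grandparent — one path of length 4: r = (1/2)^4 = 1/16).
r to a grandoffspring = 0.25 (two parent–offspring links: r = (1/2)^2 = 1/4).
Summing one r·B term per recipient: 2·0.125·0.117 + 4·0.0625·0.44 + 3·0.25·0.473 = 0.494.

0.494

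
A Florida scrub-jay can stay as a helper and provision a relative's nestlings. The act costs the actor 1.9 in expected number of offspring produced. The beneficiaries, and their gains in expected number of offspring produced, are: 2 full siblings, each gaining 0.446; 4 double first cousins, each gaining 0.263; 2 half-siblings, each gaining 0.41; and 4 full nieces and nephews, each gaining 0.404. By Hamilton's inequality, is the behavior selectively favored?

No

Hamilton's rule: the trait is favored when the sum of r·B over every recipient exceeds the actor's cost C.
r to a full sibling = 1/2 (full sibs share both parents — two paths of length 2: r = 2·(1/2)^2 = 1/2).
r to a double first cousin = 0.25 (double first cousins share both grandparent pairs — four paths of length 4: r = 4·(1/2)^4 = 1/4).
r to a half-sibling = 0.25 (half-sibs share one parent — one path of length 2: r = (1/2)^2 = 1/4).
r to a full niece or nephew = 0.25 (full aunt/uncle↔niece/nephew: two paths of length 3 through the shared grandparent pair: r = 2·(1/2)^3 = 1/4).
Summing one r·B term per recipient: 2·0.5·0.446 + 4·0.25·0.263 + 2·0.25·0.41 + 4·0.25·0.404 = 1.318.
1.318 < 1.9: the indirect benefit is less than the cost.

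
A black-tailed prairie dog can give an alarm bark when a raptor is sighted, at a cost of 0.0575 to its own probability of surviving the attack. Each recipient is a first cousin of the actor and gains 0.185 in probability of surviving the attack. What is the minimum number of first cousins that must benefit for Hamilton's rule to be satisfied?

r to a first cousin = 1/8 (first cousins share one grandparent pair — two paths of length 4: r = 2·(1/2)^4 = 1/8).
Hamilton's rule: n·r·B > C  ⇒  n > C/(r·B) = 0.0575/(0.125·0.185) = 2.486.
The smallest integer exceeding 2.486 is 3.

3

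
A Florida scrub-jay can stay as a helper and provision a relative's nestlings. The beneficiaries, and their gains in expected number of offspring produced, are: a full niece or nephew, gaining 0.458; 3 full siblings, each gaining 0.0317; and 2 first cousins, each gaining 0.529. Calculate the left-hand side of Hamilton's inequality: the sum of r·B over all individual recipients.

0.2943

r to a full niece or nephew = 1/4 (full aunt/uncle↔niece/nephew: two paths of length 3 through the shared grandparent pair: r = 2·(1/2)^3 = 1/4).
r to a full sibling = 0.5 (full sibs share both parents — two paths of length 2: r = 2·(1/2)^2 = 1/2).
r to a first cousin = 1/8 (first cousins share one grandparent pair — two paths of length 4: r = 2·(1/2)^4 = 1/8).
Summing one r·B term per recipient: 1·0.25·0.458 + 3·0.5·0.0317 + 2·0.125·0.529 = 0.2943.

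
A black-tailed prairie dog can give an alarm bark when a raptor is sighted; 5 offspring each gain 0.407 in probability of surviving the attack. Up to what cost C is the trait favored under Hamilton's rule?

r to an offspring = 0.5 (one parent–offspring link: r = (1/2)^1 = 1/2).
Hamilton's rule: n·r·B > C, so the trait is favored while C < n·r·B = 5·0.5·0.407 = 1.0175.

1.0175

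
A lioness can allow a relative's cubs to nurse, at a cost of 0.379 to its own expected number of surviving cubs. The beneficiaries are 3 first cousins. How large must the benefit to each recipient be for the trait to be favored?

1.0107

r to a first cousin = 1/8 (first cousins share one grandparent pair — two paths of length 4: r = 2·(1/2)^4 = 1/8).
Hamilton's rule with n recipients of equal r: n·r·B > C, so B > C/(n·r) = 0.379/(3·0.125) = 1.0107.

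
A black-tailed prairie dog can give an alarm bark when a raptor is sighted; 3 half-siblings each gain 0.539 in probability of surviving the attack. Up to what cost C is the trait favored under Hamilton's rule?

r to a half-sibling = 1/4 (half-sibs share one parent — one path of length 2: r = (1/2)^2 = 1/4).
Hamilton's rule: n·r·B > C, so the trait is favored while C < n·r·B = 3·0.25·0.539 = 0.40425.

0.40425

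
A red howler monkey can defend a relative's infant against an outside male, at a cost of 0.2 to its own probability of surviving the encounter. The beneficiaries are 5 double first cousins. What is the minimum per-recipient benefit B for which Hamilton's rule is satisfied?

r to a double first cousin = 0.25 (double first cousins share both grandparent pairs — four paths of length 4: r = 4·(1/2)^4 = 1/4).
Hamilton's rule with n recipients of equal r: n·r·B > C, so B > C/(n·r) = 0.2/(5·0.25) = 0.16.

0.16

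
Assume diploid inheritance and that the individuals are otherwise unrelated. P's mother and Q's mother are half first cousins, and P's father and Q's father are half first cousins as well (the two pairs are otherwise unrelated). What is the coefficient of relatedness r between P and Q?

With two independent routes of shared ancestry, r is the sum of the two contributions.
P and Q are related in two ways: half second cousins through their mothers (r = 1/64) and half second cousins through their fathers (r = 1/64).
r = 1/64 + 1/64 = 1/32 = 0.03125.

0.03125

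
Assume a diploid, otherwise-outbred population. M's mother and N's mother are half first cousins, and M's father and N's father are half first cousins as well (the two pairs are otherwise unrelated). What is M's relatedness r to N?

0.03125

Relatedness sums over independent paths through distinct common ancestors.
M and N are related in two ways: half second cousins through their mothers (r = 1/64) and half second cousins through their fathers (r = 1/64).
r = 1/64 + 1/64 = 0.03125.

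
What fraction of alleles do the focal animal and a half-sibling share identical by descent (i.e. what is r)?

Each parent–offspring link contributes a factor of 1/2, and independent paths through distinct common ancestors add.
Half-sibs share one parent — one path of length 2: r = (1/2)^2 = 1/4.

0.25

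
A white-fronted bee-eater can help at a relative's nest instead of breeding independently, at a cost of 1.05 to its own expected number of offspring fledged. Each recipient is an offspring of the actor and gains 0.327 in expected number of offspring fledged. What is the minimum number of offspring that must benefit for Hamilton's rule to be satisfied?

7

r to an offspring = 1/2 (one parent–offspring link: r = (1/2)^1 = 1/2).
Hamilton's rule: n·r·B > C  ⇒  n > C/(r·B) = 1.05/(0.5·0.327) = 6.422.
The smallest integer exceeding 6.422 is 7.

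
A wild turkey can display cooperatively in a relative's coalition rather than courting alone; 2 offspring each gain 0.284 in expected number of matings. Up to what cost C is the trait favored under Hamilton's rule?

0.284

r to an offspring = 1/2 (one parent–offspring link: r = (1/2)^1 = 1/2).
Hamilton's rule: n·r·B > C, so the trait is favored while C < n·r·B = 2·0.5·0.284 = 0.284.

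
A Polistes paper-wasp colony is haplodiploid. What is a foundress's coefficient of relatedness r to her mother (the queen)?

0.5

One meiotic link between diploid queen and diploid daughter: r = 1/2.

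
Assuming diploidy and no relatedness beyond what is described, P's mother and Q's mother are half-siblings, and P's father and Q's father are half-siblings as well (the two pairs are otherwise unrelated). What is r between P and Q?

Wright's path rule: contributions from independent ancestry routes add.
P and Q are related in two ways: half first cousins through their mothers (r = 1/16) and half first cousins through their fathers (r = 1/16).
r = 1/16 + 1/16 = 0.125.

0.125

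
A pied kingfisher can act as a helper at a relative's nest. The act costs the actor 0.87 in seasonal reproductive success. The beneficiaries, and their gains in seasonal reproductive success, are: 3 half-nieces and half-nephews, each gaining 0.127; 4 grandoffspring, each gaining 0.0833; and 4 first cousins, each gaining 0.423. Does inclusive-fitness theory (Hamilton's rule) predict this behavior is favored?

Hamilton's rule: the trait is favored when the sum of r·B over every recipient exceeds the actor's cost C.
r to a half-niece or half-nephew = 0.125 (half-aunt/uncle↔niece/nephew: one path of length 3: r = (1/2)^3 = 1/8).
r to a grandoffspring = 0.25 (two parent–offspring links: r = (1/2)^2 = 1/4).
r to a first cousin = 1/8 (first cousins share one grandparent pair — two paths of length 4: r = 2·(1/2)^4 = 1/8).
Summing one r·B term per recipient: 3·0.125·0.127 + 4·0.25·0.0833 + 4·0.125·0.423 = 0.342425.
0.342425 < 0.87: the indirect benefit is less than the cost.

No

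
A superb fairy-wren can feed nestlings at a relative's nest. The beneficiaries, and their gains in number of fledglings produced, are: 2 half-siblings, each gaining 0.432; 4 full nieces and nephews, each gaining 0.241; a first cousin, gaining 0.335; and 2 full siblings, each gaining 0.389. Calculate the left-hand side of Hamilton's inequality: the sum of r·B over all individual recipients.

r to a half-sibling = 1/4 (half-sibs share one parent — one path of length 2: r = (1/2)^2 = 1/4).
r to a full niece or nephew = 0.25 (full aunt/uncle↔niece/nephew: two paths of length 3 through the shared grandparent pair: r = 2·(1/2)^3 = 1/4).
r to a first cousin = 1/8 (first cousins share one grandparent pair — two paths of length 4: r = 2·(1/2)^4 = 1/8).
r to a full sibling = 1/2 (full sibs share both parents — two paths of length 2: r = 2·(1/2)^2 = 1/2).
Summing one r·B term per recipient: 2·0.25·0.432 + 4·0.25·0.241 + 1·0.125·0.335 + 2·0.5·0.389 = 0.887875.

0.887875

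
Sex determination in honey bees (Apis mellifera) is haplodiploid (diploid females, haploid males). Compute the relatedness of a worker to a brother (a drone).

Her haploid brother carries none of their father's genes and a random half of their mother's genome; that half matches the maternal half of her own genome with probability 1/2: r = 1/2 · 1/2 = 1/4.

0.25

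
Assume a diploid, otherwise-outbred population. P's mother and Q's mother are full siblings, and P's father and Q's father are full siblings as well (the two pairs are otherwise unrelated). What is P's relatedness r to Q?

0.25

Independent pedigree routes through distinct common ancestors add.
P and Q are related in two ways: first cousins through their mothers (r = 1/8) and first cousins through their fathers (r = 1/8) — i.e. double first cousins.
r = 1/8 + 1/8 = 1/4 = 0.25.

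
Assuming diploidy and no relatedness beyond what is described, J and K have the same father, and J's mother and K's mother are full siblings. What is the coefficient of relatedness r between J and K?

0.375

With two independent routes of shared ancestry, r is the sum of the two contributions.
J and K are related in two ways: half-sibs through their shared father (r = 1/4) and first cousins through their mothers (r = 1/8).
r = 1/4 + 1/8 = 3/8 = 0.375.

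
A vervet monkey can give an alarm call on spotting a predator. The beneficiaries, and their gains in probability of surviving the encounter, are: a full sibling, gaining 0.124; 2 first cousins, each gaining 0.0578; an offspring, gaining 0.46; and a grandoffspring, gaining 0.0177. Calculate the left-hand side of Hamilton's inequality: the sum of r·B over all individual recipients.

r to a full sibling = 0.5 (full sibs share both parents — two paths of length 2: r = 2·(1/2)^2 = 1/2).
r to a first cousin = 0.125 (first cousins share one grandparent pair — two paths of length 4: r = 2·(1/2)^4 = 1/8).
r to an offspring = 1/2 (one parent–offspring link: r = (1/2)^1 = 1/2).
r to a grandoffspring = 0.25 (two parent–offspring links: r = (1/2)^2 = 1/4).
Summing one r·B term per recipient: 1·0.5·0.124 + 2·0.125·0.0578 + 1·0.5·0.46 + 1·0.25·0.0177 = 0.310875.

0.310875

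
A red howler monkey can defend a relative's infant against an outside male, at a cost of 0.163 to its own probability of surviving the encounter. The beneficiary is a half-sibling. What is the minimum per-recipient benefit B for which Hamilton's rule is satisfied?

r to a half-sibling = 1/4 (half-sibs share one parent — one path of length 2: r = (1/2)^2 = 1/4).
Hamilton's rule with n recipients of equal r: n·r·B > C, so B > C/(n·r) = 0.163/(1·0.25) = 0.652.

0.652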